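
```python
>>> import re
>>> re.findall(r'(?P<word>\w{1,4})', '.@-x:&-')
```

['x']

`findall` collects group 1 from the one match (1 total).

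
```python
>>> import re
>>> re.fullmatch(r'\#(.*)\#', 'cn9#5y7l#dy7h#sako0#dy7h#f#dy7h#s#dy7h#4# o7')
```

None

`fullmatch` succeeds only if the pattern covers the string from start to end.
Here the string isn't matched end-to-end, so the call returns None.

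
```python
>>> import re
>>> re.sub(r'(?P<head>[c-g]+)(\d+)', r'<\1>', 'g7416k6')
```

The pattern matches one or more of a character in [c-g] (captured as 'head'); then one or more of a digit (captured).
Matches: at [0:5] → 'g7416'.
The replacement refers to a captured group, so each match is rewritten using its own captured text.

'<g>k6'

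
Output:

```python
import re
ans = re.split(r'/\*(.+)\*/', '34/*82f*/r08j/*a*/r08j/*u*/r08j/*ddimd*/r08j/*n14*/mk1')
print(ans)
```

['34', '82f*/r08j/*a*/r08j/*u*/r08j/*ddimd*/r08j/*n14', 'mk1']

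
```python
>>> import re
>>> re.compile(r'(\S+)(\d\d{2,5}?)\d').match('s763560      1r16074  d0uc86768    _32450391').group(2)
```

'356'

The pattern matches one or more of a non-whitespace character (captured); then a digit, then 2 to 5 of a digit (lazy) (captured); then a digit.
With `match`, the pattern is implicitly anchored at the beginning.
The match spans [0:7] → 's763560'.
Captured: group 1 = 's76', group 2 = '356'.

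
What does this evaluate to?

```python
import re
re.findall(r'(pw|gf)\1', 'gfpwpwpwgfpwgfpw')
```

['pw']

A backreference is literal: `\1` must see the identical characters the first group matched.
Because there's exactly one group, `findall` drops the full match and keeps group 1 from the one hit.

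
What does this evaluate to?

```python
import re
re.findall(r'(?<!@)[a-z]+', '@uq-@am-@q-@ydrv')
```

['q', 'm', 'drv']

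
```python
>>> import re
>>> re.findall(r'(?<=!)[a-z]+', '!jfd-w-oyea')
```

The positive lookaround only admits positions where the adjacent text matches; those characters stay outside the span.
Scanning left to right: at [1:4] → 'jfd'.
With no groups in the pattern, `findall` gives back each whole match — 1 here.

['jfd']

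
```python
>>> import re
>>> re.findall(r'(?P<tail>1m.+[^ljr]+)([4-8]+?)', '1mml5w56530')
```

Pattern: the literal '1m', then one or more of any character, then one or more of any character except [ljr] (captured as 'tail'); then one or more of a character in [4-8] (lazy) (captured).
Scanning left to right: at [0:9] match '1mml5w565', groups = ('1mml5w56', '5').
With 2 capturing groups, `findall` returns a 2-tuple per match.

[('1mml5w56', '5')]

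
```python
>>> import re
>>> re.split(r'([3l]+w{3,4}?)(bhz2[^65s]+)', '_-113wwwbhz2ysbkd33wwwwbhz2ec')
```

This matches one or more of one of [3l], then 3 to 4 of the literal 'w' (lazy) (captured); then the literal 'bh', then the literal 'z2', then one or more of any character except [65s] (captured).
Matches to split on: at [4:13] → '3wwwbhz2y'; at [17:29] → '33wwwwbhz2ec'.
Because the pattern has a capturing group, `split` also inserts each captured text between the pieces.

['_-11', '3www', 'bhz2y', 'sbkd', '33wwww', 'bhz2ec', '']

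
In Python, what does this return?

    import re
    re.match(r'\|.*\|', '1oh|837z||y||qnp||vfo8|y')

None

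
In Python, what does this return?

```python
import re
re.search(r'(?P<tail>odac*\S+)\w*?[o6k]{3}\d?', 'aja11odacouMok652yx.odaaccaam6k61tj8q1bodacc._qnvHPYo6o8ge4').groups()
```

This matches the literal 'oda', then zero or more of the literal 'c', then one or more of a non-whitespace character (captured as 'tail'); then zero or more of a word character (lazy), then exactly 3 of one of [o6k], then optionally a digit.
Unlike `match`, `search` isn't anchored — it looks for the pattern anywhere in the string.
The match spans [5:56] → 'odacouMok652yx.odaaccaam6k61tj8q1bodacc._qnvHPYo6o8'.
Captured: group 1 = 'odacouMok652yx.odaaccaam6k61tj8q1bodacc._qnvHPY'.

('odacouMok652yx.odaaccaam6k61tj8q1bodacc._qnvHPY',)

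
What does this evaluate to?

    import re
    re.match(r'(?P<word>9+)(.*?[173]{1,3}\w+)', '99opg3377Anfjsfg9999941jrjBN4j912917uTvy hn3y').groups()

('99', 'opg3377Anfjsfg9999941jrjBN4j912917uTvy')

The match spans [0:40] → '99opg3377Anfjsfg9999941jrjBN4j912917uTvy'.
Captured: group 1 = '99', group 2 = 'opg3377Anfjsfg9999941jrjBN4j912917uTvy'.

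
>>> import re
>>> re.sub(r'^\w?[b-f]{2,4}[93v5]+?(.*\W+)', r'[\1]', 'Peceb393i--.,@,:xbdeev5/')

'[93i--.,@,:xbdeev5/]'

Pattern: anchored at the start of the string; then optionally a word character, then 2 to 4 of a character in [b-f], then one or more of one of [93v5] (lazy); then zero or more of any character, then one or more of a non-word character (captured).
A `+?`/`*?`/`{m,n}?` starts at its minimum and grows only as far as needed for what follows to match.
Matches: at [0:24] → 'Peceb393i--.,@,:xbdeev5/'.
Each match is replaced using the text its own group 1 captured.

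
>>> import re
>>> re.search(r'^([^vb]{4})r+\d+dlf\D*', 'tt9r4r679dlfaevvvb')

None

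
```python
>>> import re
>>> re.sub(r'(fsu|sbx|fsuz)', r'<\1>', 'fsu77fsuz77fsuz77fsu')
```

The regex engine tests alternatives in the order written; an earlier branch that matches wins even if a later one would match more.
Matches: at [0:3] → 'fsu'; at [5:8] → 'fsu'; at [11:14] → 'fsu'; at [17:20] → 'fsu'.
Each match is replaced using the text its own group 1 captured.

'<fsu>77<fsu>z77<fsu>z77<fsu>'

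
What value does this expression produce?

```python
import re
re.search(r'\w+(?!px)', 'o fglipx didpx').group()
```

The negative lookahead/lookbehind blocks any match where the forbidden context is present.
`search` walks the string left to right and returns the first match it finds.
The match spans [0:1] → 'o'.

'o'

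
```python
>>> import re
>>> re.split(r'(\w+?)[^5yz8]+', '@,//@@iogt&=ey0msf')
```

The pattern matches one or more of a word character (lazy) (captured); then one or more of any character except [5yz8].
With the lazy modifier that quantifier settles for the fewest repetitions that let the rest of the pattern succeed (the atoms after it are unaffected and can still be greedy).
Matches to split on: at [6:13] → 'iogt&=e'; at [13:18] → 'y0msf'.
With a capturing group present, the delimiter's captured portion is kept in the result list.

['@,//@@', 'i', '', 'y', '']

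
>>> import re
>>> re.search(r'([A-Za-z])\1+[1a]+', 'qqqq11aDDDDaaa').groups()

A backreference is literal: `\1` must see the identical characters the first group matched.
`search` walks the string left to right and returns the first match it finds.
The match spans [0:7] → 'qqqq11a'.
Captured: group 1 = 'q'.

('q',)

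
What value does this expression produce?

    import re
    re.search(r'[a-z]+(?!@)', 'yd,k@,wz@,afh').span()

(0, 2)

The negative lookahead/lookbehind blocks any match where the forbidden context is present.
The match spans [0:2] → 'yd'.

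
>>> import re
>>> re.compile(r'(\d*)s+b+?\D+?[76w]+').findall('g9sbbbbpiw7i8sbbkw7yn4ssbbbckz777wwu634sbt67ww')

['9', '8', '4', '634']

The pattern matches zero or more of a digit (captured); then one or more of a literal 's', then one or more of a literal 'b' (lazy), then one or more of a non-digit (lazy); then one or more of one of [76w].
Walking the string: at [1:11] match '9sbbbbpiw7', group 1 = '9'; at [12:19] match '8sbbkw7', group 1 = '8'; at [21:35] match '4ssbbbckz777ww', group 1 = '4'; at [36:46] match '634sbt67ww', group 1 = '634'.
One capturing group, so `findall` returns just the captured substring from each match — 4 in all.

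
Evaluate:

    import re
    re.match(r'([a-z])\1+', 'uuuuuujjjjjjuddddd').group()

'uuuuuu'

`re.match` won't scan ahead — the pattern has to work from the very first character.
The match spans [0:6] → 'uuuuuu'.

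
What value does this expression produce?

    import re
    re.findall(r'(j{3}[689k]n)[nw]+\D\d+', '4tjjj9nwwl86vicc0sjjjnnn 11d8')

['jjj9n']

This matches exactly 3 of a literal 'j', then one of [689k], then the literal 'n' (captured); then one or more of one of [nw], then a non-digit, then one or more of a digit.
Matches: at [2:12] match 'jjj9nwwl86', group 1 = 'jjj9n'.
Because there's exactly one group, `findall` drops the full match and keeps group 1 from the one hit.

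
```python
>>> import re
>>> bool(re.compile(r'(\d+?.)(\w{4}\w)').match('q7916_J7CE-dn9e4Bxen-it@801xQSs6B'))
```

With `match`, the pattern is implicitly anchored at the beginning.
Here the pattern fails at index 0, so the call returns None, and `bool(None)` is False.

False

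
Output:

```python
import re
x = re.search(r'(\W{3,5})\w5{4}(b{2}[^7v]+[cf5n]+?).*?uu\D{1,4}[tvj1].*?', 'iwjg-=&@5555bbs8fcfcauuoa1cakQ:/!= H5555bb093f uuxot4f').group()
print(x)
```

Pattern: 3 to 5 of a non-word character (captured); then a word character, then exactly 4 of the literal '5'; then exactly 2 of the literal 'b', then one or more of any character except [7v], then one or more of one of [cf5n] (lazy) (captured); then zero or more of any character (lazy), then the literal 'uu', then 1 to 4 of a non-digit; then one of [tvj1], then zero or more of any character (lazy).
`re.search` tries every starting position until one works.
The match spans [30:52] → ':/!= H5555bb093f uuxot'.
Captured: group 1 = ':/!= ', group 2 = 'bb093f'.

:/!= H5555bb093f uuxot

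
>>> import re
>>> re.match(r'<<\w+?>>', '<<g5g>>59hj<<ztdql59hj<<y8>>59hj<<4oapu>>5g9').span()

With `match`, the pattern is implicitly anchored at the beginning.
The match spans [0:7] → '<<g5g>>'.

(0, 7)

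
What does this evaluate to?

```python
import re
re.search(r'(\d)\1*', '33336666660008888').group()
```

'3333'

`\1` is not a pattern — it's the concrete string captured by group 1, re-applied verbatim.
`search` walks the string left to right and returns the first match it finds.
The match spans [0:4] → '3333'.
Captured: group 1 = '3'.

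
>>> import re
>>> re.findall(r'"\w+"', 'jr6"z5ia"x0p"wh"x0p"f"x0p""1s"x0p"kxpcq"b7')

Since nothing is captured, `findall` lists the 5 matched substrings directly.

['"z5ia"', '"wh"', '"f"', '"1s"', '"kxpcq"']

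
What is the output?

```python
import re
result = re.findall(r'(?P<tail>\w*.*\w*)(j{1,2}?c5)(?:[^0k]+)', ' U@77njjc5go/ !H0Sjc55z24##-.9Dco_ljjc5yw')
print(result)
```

The pattern matches zero or more of a word character, then zero or more of any character, then zero or more of a word character (captured as 'tail'); then 1 to 2 of a literal 'j' (lazy), then the literal 'c5' (captured); then one or more of any character except [0k] (non-capturing group).
`findall` packs the 2 group values into a tuple for every match.

[(' U@77njjc5go/ !H0Sjc55z24##-.9Dco_lj', 'jc5')]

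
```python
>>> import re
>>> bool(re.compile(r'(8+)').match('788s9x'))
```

`re.match` only tries the pattern at the start of the string.
Here the string doesn't start with a match, so the call returns None, and `bool(None)` is False.

False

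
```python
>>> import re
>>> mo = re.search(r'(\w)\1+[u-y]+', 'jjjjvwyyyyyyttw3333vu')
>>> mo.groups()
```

('j',)

The match spans [0:12] → 'jjjjvwyyyyyy'.
Captured: group 1 = 'j'.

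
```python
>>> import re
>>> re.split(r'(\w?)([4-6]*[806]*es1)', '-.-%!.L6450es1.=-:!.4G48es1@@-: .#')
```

This matches optionally a word character (captured); then zero or more of a character in [4-6], then zero or more of one of [806], then the literal 'es1' (captured).
Matches to split on: at [6:14] → 'L6450es1'; at [21:27] → 'G48es1'.
With a capturing group present, the delimiter's captured portion is kept in the result list.

['-.-%!.', 'L', '6450es1', '.=-:!.4', 'G', '48es1', '@@-: .#']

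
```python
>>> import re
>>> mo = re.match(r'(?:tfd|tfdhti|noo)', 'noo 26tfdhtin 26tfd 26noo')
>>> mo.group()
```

With `match`, the pattern is implicitly anchored at the beginning.
The match spans [0:3] → 'noo'.

'noo'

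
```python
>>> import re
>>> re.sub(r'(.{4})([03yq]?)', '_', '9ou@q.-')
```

Pattern: exactly 4 of any character (captured); then optionally one of [03yq] (captured).
Matches: at [0:5] → '9ou@q'.
`sub` substitutes '_' at each match site.

'_.-'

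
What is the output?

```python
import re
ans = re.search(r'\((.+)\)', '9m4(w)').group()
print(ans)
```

(w)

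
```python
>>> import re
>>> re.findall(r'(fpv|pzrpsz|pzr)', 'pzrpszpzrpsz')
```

`|` is ordered: at each position the engine commits to the first alternative that works.
One capturing group, so `findall` returns just the captured substring from each match — 2 in all.

['pzrpsz', 'pzrpsz']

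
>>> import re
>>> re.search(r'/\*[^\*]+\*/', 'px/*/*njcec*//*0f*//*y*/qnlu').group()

'/*njcec*/'

The match spans [4:13] → '/*njcec*/'.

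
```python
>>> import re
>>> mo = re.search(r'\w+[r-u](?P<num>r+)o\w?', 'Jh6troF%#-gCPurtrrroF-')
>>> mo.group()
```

The match spans [0:7] → 'Jh6troF'.

'Jh6troF'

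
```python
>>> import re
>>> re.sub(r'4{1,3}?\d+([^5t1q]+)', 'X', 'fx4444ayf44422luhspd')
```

'fxX'

Each match is replaced by 'X'.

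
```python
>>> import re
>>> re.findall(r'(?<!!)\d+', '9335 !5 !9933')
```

Because the assertion is negative and zero-width, positions next to the forbidden text are skipped.
With no groups in the pattern, `findall` gives back each whole match — 2 here.

['9335', '933']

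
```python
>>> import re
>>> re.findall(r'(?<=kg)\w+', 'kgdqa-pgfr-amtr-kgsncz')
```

The lookaround is zero-width — it requires the adjacent text to match without consuming it, so the asserted text isn't part of the match.
No capturing groups, so `findall` returns the 2 full match strings.

['dqa', 'sncz']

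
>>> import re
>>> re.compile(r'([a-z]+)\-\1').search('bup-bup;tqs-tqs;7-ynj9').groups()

A backreference is literal: `\1` must see the identical characters the first group matched.
`re.search` scans for the first position where the pattern succeeds.
The match spans [0:7] → 'bup-bup'.
Captured: group 1 = 'bup'.

('bup',)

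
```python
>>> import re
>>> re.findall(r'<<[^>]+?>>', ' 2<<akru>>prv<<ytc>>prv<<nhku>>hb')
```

Scanning left to right: at [2:10] → '<<akru>>'; at [13:20] → '<<ytc>>'; at [23:31] → '<<nhku>>'.
`findall` yields the raw match text (3 of them) because the pattern has no groups.

['<<akru>>', '<<ytc>>', '<<nhku>>']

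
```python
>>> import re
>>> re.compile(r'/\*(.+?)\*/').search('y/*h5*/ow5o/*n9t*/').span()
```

The `?` after the quantifier makes it lazy — it takes as little as possible before letting the rest of the pattern try.
`re.search` scans for the first position where the pattern succeeds.
The match spans [1:7] → '/*h5*/'.
Captured: group 1 = 'h5'.

(1, 7)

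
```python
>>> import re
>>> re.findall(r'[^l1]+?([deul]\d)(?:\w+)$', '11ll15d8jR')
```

['d8']

Because there's exactly one group, `findall` drops the full match and keeps group 1 from the one hit.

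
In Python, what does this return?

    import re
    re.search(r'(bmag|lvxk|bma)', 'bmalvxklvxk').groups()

('bma',)

The match spans [0:3] → 'bma'.
Captured: group 1 = 'bma'.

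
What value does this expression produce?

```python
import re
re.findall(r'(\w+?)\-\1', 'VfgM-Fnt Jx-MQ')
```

[]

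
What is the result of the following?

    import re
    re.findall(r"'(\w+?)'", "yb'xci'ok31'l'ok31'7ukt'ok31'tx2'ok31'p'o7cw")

One capturing group, so `findall` returns just the captured substring from each match — 5 in all.

['xci', 'l', '7ukt', 'tx2', 'p']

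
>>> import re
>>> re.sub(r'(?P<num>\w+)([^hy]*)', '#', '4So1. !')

'#'

`sub` substitutes '#' at each match site.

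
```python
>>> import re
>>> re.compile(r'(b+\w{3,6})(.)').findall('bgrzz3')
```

[('bgrzz', '3')]

Pattern: one or more of a literal 'b', then 3 to 6 of a word character (captured); then any character (captured).
Matches: at [0:6] match 'bgrzz3', groups = ('bgrzz', '3').
`findall` packs the 2 group values into a tuple for every match.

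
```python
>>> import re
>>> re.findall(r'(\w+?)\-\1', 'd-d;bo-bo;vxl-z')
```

['d', 'bo']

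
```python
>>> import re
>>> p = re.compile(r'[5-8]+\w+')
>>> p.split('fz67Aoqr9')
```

The pattern matches one or more of a character in [5-8]; then one or more of a word character.
Matches to split on: at [2:9] → '67Aoqr9'.
Each match becomes a cut point; 2 segments remain.

['fz', '']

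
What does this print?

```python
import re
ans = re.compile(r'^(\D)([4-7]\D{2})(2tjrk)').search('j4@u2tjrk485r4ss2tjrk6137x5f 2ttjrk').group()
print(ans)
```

j4@u2tjrk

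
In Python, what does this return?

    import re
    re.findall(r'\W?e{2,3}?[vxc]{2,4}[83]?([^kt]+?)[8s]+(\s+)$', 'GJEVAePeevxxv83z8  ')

[('3z', '  ')]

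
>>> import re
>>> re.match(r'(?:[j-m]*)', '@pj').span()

The pattern matches zero or more of a character in [j-m] (non-capturing group).
`re.match` won't scan ahead — the pattern has to work from the very first character.
The match spans [0:0] → ''.

(0, 0)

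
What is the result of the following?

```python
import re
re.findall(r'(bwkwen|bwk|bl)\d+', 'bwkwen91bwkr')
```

Because there's exactly one group, `findall` drops the full match and keeps group 1 from the one hit.

['bwkwen']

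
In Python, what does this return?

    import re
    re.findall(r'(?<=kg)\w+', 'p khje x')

[]

Because the assertion is zero-width, the text it checks is not consumed and won't appear in the result.
Since nothing is captured, `findall` lists the 0 matched substrings directly.
Nothing in the string satisfies the pattern, so the list is empty.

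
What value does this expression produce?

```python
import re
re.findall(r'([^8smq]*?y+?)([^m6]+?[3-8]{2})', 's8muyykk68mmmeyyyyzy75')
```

The `?` after the quantifier makes it lazy — it takes as little as possible before letting the rest of the pattern try.
2 groups means each result is a tuple of 2 captured strings — 2 here.

[('uy', 'ykk68'), ('ey', 'yyyzy75')]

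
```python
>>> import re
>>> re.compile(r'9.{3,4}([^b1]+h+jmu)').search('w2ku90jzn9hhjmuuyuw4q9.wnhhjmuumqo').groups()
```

('9hhjmuuyuw4q9.wnhhjmu',)

This matches the literal '9', then 3 to 4 of any character; then one or more of any character except [b1], then one or more of the literal 'h', then the literal 'jmu' (captured).
`search` walks the string left to right and returns the first match it finds.
The match spans [4:30] → '90jzn9hhjmuuyuw4q9.wnhhjmu'.
Captured: group 1 = '9hhjmuuyuw4q9.wnhhjmu'.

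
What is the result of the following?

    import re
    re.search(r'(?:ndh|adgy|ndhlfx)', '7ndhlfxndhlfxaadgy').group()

Alternation isn't longest-match — the leftmost alternative that fits at this position is chosen.
`re.search` scans for the first position where the pattern succeeds.
The match spans [1:4] → 'ndh'.

'ndh'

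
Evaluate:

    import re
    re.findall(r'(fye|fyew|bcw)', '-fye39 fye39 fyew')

['fye', 'fye', 'fye']

Branches in `(...|...)` are attempted left-to-right; the first branch that allows the whole pattern to succeed is taken.
Scanning left to right: at [1:4] match 'fye', group 1 = 'fye'; at [7:10] match 'fye', group 1 = 'fye'; at [13:16] match 'fye', group 1 = 'fye'.
One capturing group, so `findall` returns just the captured substring from each match — 3 in all.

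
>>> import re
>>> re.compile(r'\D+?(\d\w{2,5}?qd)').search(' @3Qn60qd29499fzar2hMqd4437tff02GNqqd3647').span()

The pattern matches one or more of a non-digit (lazy); then a digit, then 2 to 5 of a word character (lazy), then the literal 'qd' (captured).
`search` walks the string left to right and returns the first match it finds.
The match spans [0:9] → ' @3Qn60qd'.
Captured: group 1 = '3Qn60qd'.

(0, 9)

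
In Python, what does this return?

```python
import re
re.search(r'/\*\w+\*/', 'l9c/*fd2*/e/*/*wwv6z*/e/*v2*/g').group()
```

'/*fd2*/'

The match spans [3:10] → '/*fd2*/'.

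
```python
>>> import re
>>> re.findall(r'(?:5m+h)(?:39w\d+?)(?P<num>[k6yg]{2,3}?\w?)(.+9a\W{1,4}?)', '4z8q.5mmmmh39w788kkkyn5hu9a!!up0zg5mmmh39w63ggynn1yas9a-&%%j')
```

Because the quantifier is non-greedy, it stops expanding at the earliest point where the rest of the pattern can succeed.
`findall` packs the 2 group values into a tuple for every match.

[('kkk', 'yn5hu9a!!up0zg5mmmh39w63ggynn1yas9a-')]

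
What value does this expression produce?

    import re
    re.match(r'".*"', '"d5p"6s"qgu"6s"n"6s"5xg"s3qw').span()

`match` is anchored at position 0; if the pattern doesn't fit there, it returns None.
The match spans [0:24] → '"d5p"6s"qgu"6s"n"6s"5xg"'.

(0, 24)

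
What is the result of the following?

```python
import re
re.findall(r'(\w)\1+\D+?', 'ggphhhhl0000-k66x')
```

['g', 'h', '0', '6']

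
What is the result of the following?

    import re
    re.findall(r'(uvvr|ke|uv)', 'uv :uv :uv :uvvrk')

['uv', 'uv', 'uv', 'uvvr']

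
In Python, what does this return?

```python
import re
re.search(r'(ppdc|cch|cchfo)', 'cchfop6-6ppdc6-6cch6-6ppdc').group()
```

'cch'

`|` is ordered: at each position the engine commits to the first alternative that works.
Unlike `match`, `search` isn't anchored — it looks for the pattern anywhere in the string.
The match spans [0:3] → 'cch'.
Captured: group 1 = 'cch'.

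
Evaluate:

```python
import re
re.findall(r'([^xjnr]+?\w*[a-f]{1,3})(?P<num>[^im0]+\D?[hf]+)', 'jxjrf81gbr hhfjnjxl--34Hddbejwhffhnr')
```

[('f81gb', 'r hhfjnjxl--34Hddbejwhffh')]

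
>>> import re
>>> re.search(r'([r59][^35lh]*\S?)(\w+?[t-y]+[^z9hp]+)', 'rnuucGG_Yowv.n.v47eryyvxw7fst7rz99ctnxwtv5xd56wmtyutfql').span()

(0, 55)

This matches one of [r59], then zero or more of any character except [35lh], then optionally a non-whitespace character (captured); then one or more of a word character (lazy), then one or more of a character in [t-y], then one or more of any character except [z9hp] (captured).
`re.search` scans for the first position where the pattern succeeds.
The match spans [0:55] → 'rnuucGG_Yowv.n.v47eryyvxw7fst7rz99ctnxwtv5xd56wmtyutfql'.
Captured: group 1 = 'rnuucGG_Yowv.n.v47eryyvxw7fst7rz99ctnxwtv5', group 2 = 'xd56wmtyutfql'.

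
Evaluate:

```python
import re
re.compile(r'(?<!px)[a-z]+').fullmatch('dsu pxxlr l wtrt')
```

None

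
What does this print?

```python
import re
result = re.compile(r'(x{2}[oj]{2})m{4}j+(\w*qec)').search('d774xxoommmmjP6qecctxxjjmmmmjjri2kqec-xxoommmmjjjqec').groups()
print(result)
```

The match spans [4:37] → 'xxoommmmjP6qecctxxjjmmmmjjri2kqec'.
Captured: group 1 = 'xxoo', group 2 = 'P6qecctxxjjmmmmjjri2kqec'.

('xxoo', 'P6qecctxxjjmmmmjjri2kqec')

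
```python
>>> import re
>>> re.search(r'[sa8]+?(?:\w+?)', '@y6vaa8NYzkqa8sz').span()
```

The pattern matches one or more of one of [sa8] (lazy); then one or more of a word character (lazy) (non-capturing group).
`search` walks the string left to right and returns the first match it finds.
The match spans [4:6] → 'aa'.

(4, 6)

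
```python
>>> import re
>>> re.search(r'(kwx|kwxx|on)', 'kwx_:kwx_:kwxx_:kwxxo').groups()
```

('kwx',)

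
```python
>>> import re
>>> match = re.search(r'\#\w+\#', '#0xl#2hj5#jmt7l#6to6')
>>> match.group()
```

Unlike `match`, `search` isn't anchored — it looks for the pattern anywhere in the string.
The match spans [0:5] → '#0xl#'.

'#0xl#'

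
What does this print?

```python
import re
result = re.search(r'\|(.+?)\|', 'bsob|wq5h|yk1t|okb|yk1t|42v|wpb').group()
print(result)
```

|wq5h|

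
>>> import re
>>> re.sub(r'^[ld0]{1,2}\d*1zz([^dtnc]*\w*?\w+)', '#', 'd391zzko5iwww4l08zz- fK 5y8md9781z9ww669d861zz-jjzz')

'#-jjzz'

Each match is replaced by '#'.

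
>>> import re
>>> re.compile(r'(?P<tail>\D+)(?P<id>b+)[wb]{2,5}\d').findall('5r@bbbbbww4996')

The pattern matches one or more of a non-digit (captured as 'tail'); then one or more of a literal 'b' (captured as 'id'); then 2 to 5 of one of [wb], then a digit.
Walking the string: at [1:11] match 'r@bbbbbww4', groups = ('r@bbbb', 'b').
With 2 capturing groups, `findall` returns a 2-tuple per match.

[('r@bbbb', 'b')]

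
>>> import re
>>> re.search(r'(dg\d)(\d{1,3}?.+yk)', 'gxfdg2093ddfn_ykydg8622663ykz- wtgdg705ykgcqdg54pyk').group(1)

'dg2'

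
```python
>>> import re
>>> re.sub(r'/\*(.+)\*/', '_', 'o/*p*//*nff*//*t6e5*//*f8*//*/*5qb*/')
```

Matches: at [1:36] → '/*p*//*nff*//*t6e5*//*f8*//*/*5qb*/'.
Each match is replaced by '_'.

'o_'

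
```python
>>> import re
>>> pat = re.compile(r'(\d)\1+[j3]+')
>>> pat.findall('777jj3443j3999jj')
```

['7', '4', '9']

After group 1 captures some text, `\1` only succeeds where that same text appears again.
With a single group, `findall` returns only what that group captured — 3 items.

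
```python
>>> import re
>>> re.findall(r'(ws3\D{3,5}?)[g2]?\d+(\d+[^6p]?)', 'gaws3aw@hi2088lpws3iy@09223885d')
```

[('ws3aw@hi', '8l'), ('ws3iy@', '5d')]

This matches the literal 'ws3', then 3 to 5 of a non-digit (lazy) (captured); then optionally one of [g2], then one or more of a digit; then one or more of a digit, then optionally any character except [6p] (captured).
Scanning left to right: at [2:15] match 'ws3aw@hi2088l', groups = ('ws3aw@hi', '8l'); at [16:31] match 'ws3iy@09223885d', groups = ('ws3iy@', '5d').
Multiple groups make `findall` return tuples — one 2-tuple for each match.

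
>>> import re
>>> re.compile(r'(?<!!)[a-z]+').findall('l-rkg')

['l', 'rkg']

The negative lookahead/lookbehind blocks any match where the forbidden context is present.
Matches: at [0:1] → 'l'; at [2:5] → 'rkg'.
`findall` yields the raw match text (2 of them) because the pattern has no groups.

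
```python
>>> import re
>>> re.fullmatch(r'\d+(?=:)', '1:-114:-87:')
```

The positive lookaround only admits positions where the adjacent text matches; those characters stay outside the span.
`re.fullmatch` is like wrapping the pattern in `^…$` (in single-line mode).
Here the pattern can't cover the whole string, so the call returns None.

None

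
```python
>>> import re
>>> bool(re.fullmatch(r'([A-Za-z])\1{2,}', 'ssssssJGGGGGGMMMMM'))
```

`re.fullmatch` requires the pattern to consume the entire string.
Here there's no way to consume every character, so the call returns None, and `bool(None)` is False.

False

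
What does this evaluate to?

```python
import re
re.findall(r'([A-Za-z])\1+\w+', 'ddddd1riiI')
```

['d']

A backreference is literal: `\1` must see the identical characters the first group matched.
Scanning left to right: at [0:10] match 'ddddd1riiI', group 1 = 'd'.
With a single group, `findall` returns only what that group captured — 1 item.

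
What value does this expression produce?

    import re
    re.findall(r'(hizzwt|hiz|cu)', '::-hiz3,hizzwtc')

The regex engine tests alternatives in the order written; an earlier branch that matches wins even if a later one would match more.
Scanning left to right: at [3:6] match 'hiz', group 1 = 'hiz'; at [8:14] match 'hizzwt', group 1 = 'hizzwt'.
Because there's exactly one group, `findall` drops the full match and keeps group 1 from each hit.

['hiz', 'hizzwt']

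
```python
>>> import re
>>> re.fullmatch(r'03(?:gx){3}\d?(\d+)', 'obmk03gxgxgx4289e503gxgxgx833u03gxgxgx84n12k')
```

None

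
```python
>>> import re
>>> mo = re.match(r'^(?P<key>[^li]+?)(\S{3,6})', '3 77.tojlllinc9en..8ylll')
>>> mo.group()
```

`re.match` won't scan ahead — the pattern has to work from the very first character.
The match spans [0:8] → '3 77.toj'.

'3 77.toj'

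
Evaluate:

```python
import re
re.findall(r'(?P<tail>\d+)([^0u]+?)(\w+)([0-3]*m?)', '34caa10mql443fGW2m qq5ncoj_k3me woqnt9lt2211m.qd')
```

[('34', 'c', 'aa10mql443fGW2m', ''), ('5', 'n', 'coj_k3me', ''), ('9', 'l', 't2211m', '')]

This matches one or more of a digit (captured as 'tail'); then one or more of any character except [0u] (lazy) (captured); then one or more of a word character (captured); then zero or more of a character in [0-3], then optionally a literal 'm' (captured).
Walking the string: at [0:18] match '34caa10mql443fGW2m', groups = ('34', 'c', 'aa10mql443fGW2m', ''); at [21:31] match '5ncoj_k3me', groups = ('5', 'n', 'coj_k3me', ''); at [37:45] match '9lt2211m', groups = ('9', 'l', 't2211m', '').
Multiple groups make `findall` return tuples — one 4-tuple for each match.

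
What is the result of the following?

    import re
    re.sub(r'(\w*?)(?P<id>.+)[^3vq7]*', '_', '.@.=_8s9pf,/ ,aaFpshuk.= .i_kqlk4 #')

Pattern: zero or more of a word character (lazy) (captured); then one or more of any character (captured as 'id'); then zero or more of any character except [3vq7].
Matches: at [0:35] → '.@.=_8s9pf,/ ,aaFpshuk.= .i_kqlk4 #'.
Every occurrence is swapped for '_'.

'_'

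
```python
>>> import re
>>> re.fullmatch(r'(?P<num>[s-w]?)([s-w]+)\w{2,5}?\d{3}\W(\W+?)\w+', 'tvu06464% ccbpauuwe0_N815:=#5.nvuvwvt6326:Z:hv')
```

The pattern matches optionally a character in [s-w] (captured as 'num'); then one or more of a character in [s-w] (captured); then 2 to 5 of a word character (lazy), then exactly 3 of a digit, then a non-word character; then one or more of a non-word character (lazy) (captured); then one or more of a word character.
For `fullmatch`, every character of the input must be accounted for by the pattern.
Here the pattern can't cover the whole string, so the call returns None.

None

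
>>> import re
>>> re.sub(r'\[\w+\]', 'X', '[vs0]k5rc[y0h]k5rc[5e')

'Xk5rcXk5rc[5e'

Each match is replaced by 'X'.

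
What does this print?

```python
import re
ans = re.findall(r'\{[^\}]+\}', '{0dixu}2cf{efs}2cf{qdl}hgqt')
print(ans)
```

Scanning left to right: at [0:7] → '{0dixu}'; at [10:15] → '{efs}'; at [18:23] → '{qdl}'.
`findall` yields the raw match text (3 of them) because the pattern has no groups.

['{0dixu}', '{efs}', '{qdl}']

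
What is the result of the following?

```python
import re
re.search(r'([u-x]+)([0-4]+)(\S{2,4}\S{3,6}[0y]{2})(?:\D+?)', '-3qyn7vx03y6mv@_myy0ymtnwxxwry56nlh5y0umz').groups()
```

Pattern: one or more of a character in [u-x] (captured); then one or more of a character in [0-4] (captured); then 2 to 4 of a non-whitespace character, then 3 to 6 of a non-whitespace character, then exactly 2 of one of [0y] (captured); then one or more of a non-digit (lazy) (non-capturing group).
A `+?`/`*?`/`{m,n}?` starts at its minimum and grows only as far as needed for what follows to match.
`search` walks the string left to right and returns the first match it finds.
The match spans [6:22] → 'vx03y6mv@_myy0ym'.
Captured: group 1 = 'vx', group 2 = '03', group 3 = 'y6mv@_myy0y'.

('vx', '03', 'y6mv@_myy0y')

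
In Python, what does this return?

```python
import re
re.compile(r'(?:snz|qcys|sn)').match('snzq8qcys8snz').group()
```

Branches in `(...|...)` are attempted left-to-right; the first branch that allows the whole pattern to succeed is taken.
`re.match` only tries the pattern at the start of the string.
The match spans [0:3] → 'snz'.

'snz'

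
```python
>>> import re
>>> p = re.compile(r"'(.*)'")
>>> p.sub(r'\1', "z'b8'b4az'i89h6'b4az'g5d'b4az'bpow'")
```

"zb8'b4az'i89h6'b4az'g5d'b4az'bpow"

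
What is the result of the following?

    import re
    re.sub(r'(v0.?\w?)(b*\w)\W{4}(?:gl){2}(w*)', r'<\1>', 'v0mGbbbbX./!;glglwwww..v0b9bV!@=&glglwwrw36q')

The pattern matches the literal 'v0', then optionally any character, then optionally a word character (captured); then zero or more of the literal 'b', then a word character (captured); then exactly 4 of a non-word character, then the literal 'gl' repeated 2 times; then zero or more of a literal 'w' (captured).
Matches: at [0:21] → 'v0mGbbbbX./!;glglwwww'; at [23:39] → 'v0b9bV!@=&glglww'.
The replacement refers to a captured group, so each match is rewritten using its own captured text.

'<v0mG>..<v0b9>rw36q'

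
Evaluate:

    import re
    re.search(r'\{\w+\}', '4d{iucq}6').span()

(2, 8)

The match spans [2:8] → '{iucq}'.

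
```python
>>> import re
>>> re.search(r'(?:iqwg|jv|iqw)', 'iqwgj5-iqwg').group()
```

'iqwg'

Alternation tries branches left to right and keeps the first one that lets the overall match succeed at that position.
`search` walks the string left to right and returns the first match it finds.
The match spans [0:4] → 'iqwg'.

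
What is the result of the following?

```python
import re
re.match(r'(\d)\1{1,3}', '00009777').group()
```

'0000'

With `match`, the pattern is implicitly anchored at the beginning.
The match spans [0:4] → '0000'.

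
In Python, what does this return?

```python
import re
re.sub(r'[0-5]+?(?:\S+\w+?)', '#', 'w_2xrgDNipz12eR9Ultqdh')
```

'w_#'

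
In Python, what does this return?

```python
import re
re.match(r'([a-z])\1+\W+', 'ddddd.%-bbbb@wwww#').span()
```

`re.match` only tries the pattern at the start of the string.
The match spans [0:8] → 'ddddd.%-'.

(0, 8)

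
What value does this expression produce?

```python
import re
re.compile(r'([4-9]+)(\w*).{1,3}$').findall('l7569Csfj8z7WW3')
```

[('7569', 'Csfj8z7WW')]

Pattern: one or more of a character in [4-9] (captured); then zero or more of a word character (captured); then 1 to 3 of any character; then anchored at the end.
Matches: at [1:15] match '7569Csfj8z7WW3', groups = ('7569', 'Csfj8z7WW').
2 groups means the one result is a tuple of 2 captured strings — 1 here.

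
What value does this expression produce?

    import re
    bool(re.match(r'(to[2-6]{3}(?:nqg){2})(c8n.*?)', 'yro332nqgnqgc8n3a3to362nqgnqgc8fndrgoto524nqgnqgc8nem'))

False

Pattern: the literal 'to', then exactly 3 of a character in [2-6], then the literal 'nqg' repeated 2 times (captured); then the literal 'c8n', then zero or more of any character (lazy) (captured).
With `match`, the pattern is implicitly anchored at the beginning.
Here the pattern fails at index 0, so the call returns None, and `bool(None)` is False.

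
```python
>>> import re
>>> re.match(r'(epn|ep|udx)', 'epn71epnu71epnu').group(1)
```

The regex engine tests alternatives in the order written; an earlier branch that matches wins even if a later one would match more.
`re.match` only tries the pattern at the start of the string.
The match spans [0:3] → 'epn'.
Captured: group 1 = 'epn'.

'epn'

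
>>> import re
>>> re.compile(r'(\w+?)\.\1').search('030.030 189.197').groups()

After group 1 captures some text, `\1` only succeeds where that same text appears again.
Unlike `match`, `search` isn't anchored — it looks for the pattern anywhere in the string.
The match spans [0:7] → '030.030'.
Captured: group 1 = '030'.

('030',)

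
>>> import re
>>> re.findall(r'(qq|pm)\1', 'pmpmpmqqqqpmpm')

['pm', 'qq', 'pm']

After group 1 captures some text, `\1` only succeeds where that same text appears again.
`findall` collects group 1 from each match (3 total).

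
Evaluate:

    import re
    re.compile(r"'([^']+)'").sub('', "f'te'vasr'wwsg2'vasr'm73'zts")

'fvasrvasrzts'

Matches: at [1:5] → "'te'"; at [9:16] → "'wwsg2'"; at [20:25] → "'m73'".
`sub` substitutes '' at each match site.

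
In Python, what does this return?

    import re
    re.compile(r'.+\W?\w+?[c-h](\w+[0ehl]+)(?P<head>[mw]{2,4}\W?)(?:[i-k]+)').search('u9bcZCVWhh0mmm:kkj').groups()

('h0', 'mmm:')

The pattern matches one or more of any character; then optionally a non-word character, then one or more of a word character (lazy), then a character in [c-h]; then one or more of a word character, then one or more of one of [0ehl] (captured); then 2 to 4 of one of [mw], then optionally a non-word character (captured as 'head'); then one or more of a character in [i-k] (non-capturing group).
Unlike `match`, `search` isn't anchored — it looks for the pattern anywhere in the string.
The match spans [0:18] → 'u9bcZCVWhh0mmm:kkj'.
Captured: group 1 = 'h0', group 2 = 'mmm:'.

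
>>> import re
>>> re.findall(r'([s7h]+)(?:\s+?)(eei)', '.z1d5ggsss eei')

[('sss', 'eei')]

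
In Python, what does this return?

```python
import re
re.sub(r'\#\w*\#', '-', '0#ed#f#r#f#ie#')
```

Matches: at [1:5] → '#ed#'; at [6:9] → '#r#'; at [10:14] → '#ie#'.
Every occurrence is swapped for '-'.

'0-f-f-'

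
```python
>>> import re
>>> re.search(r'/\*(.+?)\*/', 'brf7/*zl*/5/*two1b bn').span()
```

The match spans [4:10] → '/*zl*/'.

(4, 10)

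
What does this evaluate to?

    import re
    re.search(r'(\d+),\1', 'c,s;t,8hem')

None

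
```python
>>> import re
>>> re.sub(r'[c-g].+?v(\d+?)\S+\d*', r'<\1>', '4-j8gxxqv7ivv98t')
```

The pattern matches a character in [c-g], then one or more of any character (lazy), then the literal 'v'; then one or more of a digit (lazy) (captured); then one or more of a non-whitespace character, then zero or more of a digit.
A `+?`/`*?`/`{m,n}?` starts at its minimum and grows only as far as needed for what follows to match.
Matches: at [4:16] → 'gxxqv7ivv98t'.
The replacement refers to a captured group, so each match is rewritten using its own captured text.

'4-j8<7>'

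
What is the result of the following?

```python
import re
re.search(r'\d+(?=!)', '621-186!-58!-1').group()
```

'186'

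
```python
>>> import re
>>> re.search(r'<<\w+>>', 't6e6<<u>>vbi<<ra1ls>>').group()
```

'<<u>>'

`search` walks the string left to right and returns the first match it finds.
The match spans [4:9] → '<<u>>'.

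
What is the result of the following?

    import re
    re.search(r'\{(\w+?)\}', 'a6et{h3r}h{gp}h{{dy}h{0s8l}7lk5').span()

(4, 9)

`re.search` scans for the first position where the pattern succeeds.
The match spans [4:9] → '{h3r}'.
Captured: group 1 = 'h3r'.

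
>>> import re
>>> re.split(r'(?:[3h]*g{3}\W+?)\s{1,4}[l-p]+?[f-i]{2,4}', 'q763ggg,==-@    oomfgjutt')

['q76', 'jutt']

Each match becomes a cut point; 2 segments remain.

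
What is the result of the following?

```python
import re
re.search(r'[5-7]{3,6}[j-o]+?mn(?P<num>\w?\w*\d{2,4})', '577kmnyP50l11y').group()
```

'577kmnyP50l11'

This matches 3 to 6 of a character in [5-7], then one or more of a character in [j-o] (lazy), then the literal 'mn'; then optionally a word character, then zero or more of a word character, then 2 to 4 of a digit (captured as 'num').
`re.search` scans for the first position where the pattern succeeds.
The match spans [0:13] → '577kmnyP50l11'.
Captured: group 1 = 'yP50l11'.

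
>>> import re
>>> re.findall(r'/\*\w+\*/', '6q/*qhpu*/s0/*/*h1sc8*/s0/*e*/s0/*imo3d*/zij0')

`findall` yields the raw match text (4 of them) because the pattern has no groups.

['/*qhpu*/', '/*h1sc8*/', '/*e*/', '/*imo3d*/']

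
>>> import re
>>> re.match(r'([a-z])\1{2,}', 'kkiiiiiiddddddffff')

None

With `match`, the pattern is implicitly anchored at the beginning.
Here the pattern fails at index 0, so the call returns None.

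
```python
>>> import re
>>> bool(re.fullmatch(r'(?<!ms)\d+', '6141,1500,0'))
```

A negative assertion filters positions out without eating any characters.
`re.fullmatch` is like wrapping the pattern in `^…$` (in single-line mode).
Here the pattern can't cover the whole string, so the call returns None, and `bool(None)` is False.

False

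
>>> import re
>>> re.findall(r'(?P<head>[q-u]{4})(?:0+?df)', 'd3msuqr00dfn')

['suqr']

Because there's exactly one group, `findall` drops the full match and keeps group 1 from the one hit.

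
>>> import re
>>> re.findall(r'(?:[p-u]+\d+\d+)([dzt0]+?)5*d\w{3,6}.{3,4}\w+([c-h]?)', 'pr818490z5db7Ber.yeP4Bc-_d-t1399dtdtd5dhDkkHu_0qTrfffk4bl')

The `?` after the quantifier makes it lazy — it takes as little as possible before letting the rest of the pattern try.
`findall` packs the 2 group values into a tuple for every match.

[('z', ''), ('dt', '')]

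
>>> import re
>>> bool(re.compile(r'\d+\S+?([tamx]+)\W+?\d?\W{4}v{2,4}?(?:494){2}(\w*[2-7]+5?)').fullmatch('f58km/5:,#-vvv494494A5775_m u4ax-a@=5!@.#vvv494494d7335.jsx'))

This matches one or more of a digit, then one or more of a non-whitespace character (lazy); then one or more of one of [tamx] (captured); then one or more of a non-word character (lazy), then optionally a digit, then exactly 4 of a non-word character; then 2 to 4 of a literal 'v' (lazy), then the literal '494' repeated 2 times; then zero or more of a word character, then one or more of a character in [2-7], then optionally the literal '5' (captured).
`fullmatch` succeeds only if the pattern covers the string from start to end.
Here there's no way to consume every character, so the call returns None, and `bool(None)` is False.

False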